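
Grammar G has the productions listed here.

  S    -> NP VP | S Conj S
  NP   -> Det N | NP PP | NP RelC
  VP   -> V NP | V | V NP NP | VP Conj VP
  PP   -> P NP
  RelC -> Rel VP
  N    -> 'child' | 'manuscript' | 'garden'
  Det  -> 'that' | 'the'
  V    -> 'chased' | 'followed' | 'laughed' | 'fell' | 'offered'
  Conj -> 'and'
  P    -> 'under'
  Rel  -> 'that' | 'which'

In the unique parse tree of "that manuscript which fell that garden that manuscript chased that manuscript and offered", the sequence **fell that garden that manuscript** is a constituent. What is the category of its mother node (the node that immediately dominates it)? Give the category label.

[S [NP [NP [Det that] [N manuscript]] [RelC [Rel which] [VP [V fell] [NP [Det that] [N garden]] [NP [Det that] [N manuscript]]]]] [VP [VP [V chased] [NP [Det that] [N manuscript]]] [Conj and] [VP [V offered]]]]
The span 'fell that garden that manuscript' is the VP node built by VP → V NP NP.
Its mother is the RelC built by RelC → Rel VP.

RelC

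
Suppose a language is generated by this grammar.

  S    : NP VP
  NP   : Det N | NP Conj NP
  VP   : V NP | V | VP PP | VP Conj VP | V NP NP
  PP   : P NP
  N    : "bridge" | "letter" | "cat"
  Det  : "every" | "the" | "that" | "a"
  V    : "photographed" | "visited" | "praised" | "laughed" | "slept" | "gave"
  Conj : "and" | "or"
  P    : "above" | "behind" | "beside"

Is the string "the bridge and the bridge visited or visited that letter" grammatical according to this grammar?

[S [NP [NP [Det the] [N bridge]] [Conj and] [NP [Det the] [N bridge]]] [VP [VP [V visited]] [Conj or] [VP [V visited] [NP [Det that] [N letter]]]]]
The bracketing above is licensed at every node by one of the given productions, with S at the root.

Grammatical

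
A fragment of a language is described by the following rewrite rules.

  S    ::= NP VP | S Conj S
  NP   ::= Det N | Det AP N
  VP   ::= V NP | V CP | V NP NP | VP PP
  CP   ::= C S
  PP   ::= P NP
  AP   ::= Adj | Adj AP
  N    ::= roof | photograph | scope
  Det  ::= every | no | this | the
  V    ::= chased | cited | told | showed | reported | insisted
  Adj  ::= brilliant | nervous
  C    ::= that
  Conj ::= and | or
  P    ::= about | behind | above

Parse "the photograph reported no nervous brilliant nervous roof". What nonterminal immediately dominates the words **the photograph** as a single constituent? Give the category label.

NP

S
  NP
    Det: the
    N: photograph
  VP
    V: reported
    NP
      Det: no
      AP
        Adj: nervous
        AP
          Adj: brilliant
          AP
            Adj: nervous
      N: roof
The span 'the photograph' is the NP node built by NP → Det N.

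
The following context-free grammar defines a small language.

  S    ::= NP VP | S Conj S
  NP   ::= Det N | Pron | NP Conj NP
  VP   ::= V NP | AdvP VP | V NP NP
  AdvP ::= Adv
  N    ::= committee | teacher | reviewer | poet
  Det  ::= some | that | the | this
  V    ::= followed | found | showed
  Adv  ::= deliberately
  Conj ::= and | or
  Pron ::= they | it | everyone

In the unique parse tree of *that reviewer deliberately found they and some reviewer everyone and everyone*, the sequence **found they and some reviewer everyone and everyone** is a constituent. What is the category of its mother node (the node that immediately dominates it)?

VP

[S [NP [Det that] [N reviewer]] [VP [AdvP [Adv deliberately]] [VP [V found] [NP [NP [Pron they]] [Conj and] [NP [Det some] [N reviewer]]] [NP [NP [Pron everyone]] [Conj and] [NP [Pron everyone]]]]]]
The span 'found they and some reviewer everyone and everyone' is the VP node built by VP → V NP NP.
Its mother is the VP built by VP → AdvP VP.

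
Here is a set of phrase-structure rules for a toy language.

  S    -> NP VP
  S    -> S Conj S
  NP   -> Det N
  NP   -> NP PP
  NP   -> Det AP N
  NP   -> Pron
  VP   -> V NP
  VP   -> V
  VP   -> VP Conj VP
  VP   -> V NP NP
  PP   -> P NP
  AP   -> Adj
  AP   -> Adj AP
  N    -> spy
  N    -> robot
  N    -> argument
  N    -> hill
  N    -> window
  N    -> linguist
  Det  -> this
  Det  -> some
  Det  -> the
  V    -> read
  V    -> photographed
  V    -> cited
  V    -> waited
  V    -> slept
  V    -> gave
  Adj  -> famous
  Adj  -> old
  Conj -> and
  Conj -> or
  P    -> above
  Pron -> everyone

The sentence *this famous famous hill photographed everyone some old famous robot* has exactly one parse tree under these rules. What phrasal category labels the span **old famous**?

S
  NP
    Det: this
    AP
      Adj: famous
      AP
        Adj: famous
    N: hill
  VP
    V: photographed
    NP
      Pron: everyone
    NP
      Det: some
      AP
        Adj: old
        AP
          Adj: famous
      N: robot
The span 'old famous' is the AP node built by AP → Adj AP.

AP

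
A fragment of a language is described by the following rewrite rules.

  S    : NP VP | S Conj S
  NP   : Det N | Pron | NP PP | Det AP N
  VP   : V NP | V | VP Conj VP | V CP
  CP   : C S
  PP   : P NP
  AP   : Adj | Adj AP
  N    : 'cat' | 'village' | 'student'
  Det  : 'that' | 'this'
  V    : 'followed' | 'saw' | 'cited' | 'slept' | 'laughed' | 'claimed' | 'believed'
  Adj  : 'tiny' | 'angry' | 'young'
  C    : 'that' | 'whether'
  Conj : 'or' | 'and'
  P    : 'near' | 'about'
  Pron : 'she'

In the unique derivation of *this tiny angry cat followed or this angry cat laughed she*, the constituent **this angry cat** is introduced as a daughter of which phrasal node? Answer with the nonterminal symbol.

S
  S
    NP
      Det: this
      AP
        Adj: tiny
        AP
          Adj: angry
      N: cat
    VP
      V: followed
  Conj: or
  S
    NP
      Det: this
      AP
        Adj: angry
      N: cat
    VP
      V: laughed
      NP
        Pron: she
The span 'this angry cat' is the NP node built by NP → Det AP N.
Its mother is the S built by S → NP VP.

S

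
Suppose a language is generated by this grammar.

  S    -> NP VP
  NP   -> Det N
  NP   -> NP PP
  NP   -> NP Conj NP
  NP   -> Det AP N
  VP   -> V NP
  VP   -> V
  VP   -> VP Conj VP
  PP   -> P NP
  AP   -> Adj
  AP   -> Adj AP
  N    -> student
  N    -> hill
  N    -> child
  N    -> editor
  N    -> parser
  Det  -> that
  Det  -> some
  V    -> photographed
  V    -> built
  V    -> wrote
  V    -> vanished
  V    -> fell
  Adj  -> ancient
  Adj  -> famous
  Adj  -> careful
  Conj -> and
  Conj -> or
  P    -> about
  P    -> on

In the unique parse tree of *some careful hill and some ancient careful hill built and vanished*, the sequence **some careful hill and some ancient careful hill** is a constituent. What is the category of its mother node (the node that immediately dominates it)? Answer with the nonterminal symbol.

S

S
  NP
    NP
      Det: some
      AP
        Adj: careful
      N: hill
    Conj: and
    NP
      Det: some
      AP
        Adj: ancient
        AP
          Adj: careful
      N: hill
  VP
    VP
      V: built
    Conj: and
    VP
      V: vanished
The span 'some careful hill and some ancient careful hill' is the NP node built by NP → NP Conj NP.
Its mother is the S built by S → NP VP.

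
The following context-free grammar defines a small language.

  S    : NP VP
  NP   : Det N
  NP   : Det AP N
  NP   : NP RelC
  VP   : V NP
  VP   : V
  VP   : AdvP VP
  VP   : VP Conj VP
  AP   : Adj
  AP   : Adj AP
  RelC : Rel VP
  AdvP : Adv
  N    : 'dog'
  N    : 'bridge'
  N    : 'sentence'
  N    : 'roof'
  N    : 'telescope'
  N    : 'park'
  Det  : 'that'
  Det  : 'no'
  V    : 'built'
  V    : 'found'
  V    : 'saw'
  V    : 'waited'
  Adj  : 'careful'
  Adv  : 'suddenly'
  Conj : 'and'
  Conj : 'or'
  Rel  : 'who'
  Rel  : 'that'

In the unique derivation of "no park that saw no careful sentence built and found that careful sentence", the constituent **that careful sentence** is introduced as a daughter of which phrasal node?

[S [NP [NP [Det no] [N park]] [RelC [Rel that] [VP [V saw] [NP [Det no] [AP [Adj careful]] [N sentence]]]]] [VP [VP [V built]] [Conj and] [VP [V found] [NP [Det that] [AP [Adj careful]] [N sentence]]]]]
The span 'that careful sentence' is the NP node built by NP → Det AP N.
Its mother is the VP built by VP → V NP.

VP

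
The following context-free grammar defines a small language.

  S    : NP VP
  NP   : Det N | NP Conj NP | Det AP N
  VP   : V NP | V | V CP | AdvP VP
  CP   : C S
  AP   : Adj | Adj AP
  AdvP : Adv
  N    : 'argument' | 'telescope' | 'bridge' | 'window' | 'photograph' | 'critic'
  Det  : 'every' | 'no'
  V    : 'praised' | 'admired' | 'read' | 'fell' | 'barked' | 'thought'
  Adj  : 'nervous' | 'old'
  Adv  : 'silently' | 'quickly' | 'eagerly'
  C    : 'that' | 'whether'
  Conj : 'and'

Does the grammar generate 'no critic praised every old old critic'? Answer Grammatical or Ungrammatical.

Grammatical

S
  NP
    Det: no
    N: critic
  VP
    V: praised
    NP
      Det: every
      AP
        Adj: old
        AP
          Adj: old
      N: critic
Each bracket corresponds to one application of a listed rule, so the string is derivable from S.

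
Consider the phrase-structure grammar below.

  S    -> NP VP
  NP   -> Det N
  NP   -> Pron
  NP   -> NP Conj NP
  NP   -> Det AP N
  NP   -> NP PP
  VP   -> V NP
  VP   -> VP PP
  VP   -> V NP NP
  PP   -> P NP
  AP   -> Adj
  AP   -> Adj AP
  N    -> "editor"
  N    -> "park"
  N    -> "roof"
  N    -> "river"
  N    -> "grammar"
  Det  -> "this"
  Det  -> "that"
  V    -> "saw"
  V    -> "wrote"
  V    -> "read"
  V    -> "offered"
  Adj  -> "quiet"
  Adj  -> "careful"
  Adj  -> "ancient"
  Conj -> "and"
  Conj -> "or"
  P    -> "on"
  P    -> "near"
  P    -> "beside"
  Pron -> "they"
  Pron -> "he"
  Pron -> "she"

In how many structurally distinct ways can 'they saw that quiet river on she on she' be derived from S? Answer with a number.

5

Two of the 5 distinct bracketings:
[S [NP [Pron they]] [VP [V saw] [NP [NP [Det that] [AP [Adj quiet]] [N river]] [PP [P on] [NP [NP [Pron she]] [PP [P on] [NP [Pron she]]]]]]]]
[S [NP [Pron they]] [VP [V saw] [NP [NP [NP [Det that] [AP [Adj quiet]] [N river]] [PP [P on] [NP [Pron she]]]] [PP [P on] [NP [Pron she]]]]]]
The trees differ in how a recursive rule is bracketed over the same span.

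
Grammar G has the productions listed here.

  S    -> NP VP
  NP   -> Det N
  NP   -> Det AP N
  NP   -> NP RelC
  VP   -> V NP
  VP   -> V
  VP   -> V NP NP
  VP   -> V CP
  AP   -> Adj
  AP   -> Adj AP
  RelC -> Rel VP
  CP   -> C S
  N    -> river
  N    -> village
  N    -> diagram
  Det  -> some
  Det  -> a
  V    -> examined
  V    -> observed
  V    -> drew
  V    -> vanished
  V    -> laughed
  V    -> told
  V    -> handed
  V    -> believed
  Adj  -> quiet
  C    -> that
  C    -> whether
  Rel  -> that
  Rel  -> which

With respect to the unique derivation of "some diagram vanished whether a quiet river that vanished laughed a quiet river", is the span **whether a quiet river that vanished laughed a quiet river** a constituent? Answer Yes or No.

Yes

[S [NP [Det some] [N diagram]] [VP [V vanished] [CP [C whether] [S [NP [NP [Det a] [AP [Adj quiet]] [N river]] [RelC [Rel that] [VP [V vanished]]]] [VP [V laughed] [NP [Det a] [AP [Adj quiet]] [N river]]]]]]]
The words 'whether a quiet river that vanished laughed a quiet river' are exhaustively dominated by a single CP node (built by CP → C S), so they form a constituent.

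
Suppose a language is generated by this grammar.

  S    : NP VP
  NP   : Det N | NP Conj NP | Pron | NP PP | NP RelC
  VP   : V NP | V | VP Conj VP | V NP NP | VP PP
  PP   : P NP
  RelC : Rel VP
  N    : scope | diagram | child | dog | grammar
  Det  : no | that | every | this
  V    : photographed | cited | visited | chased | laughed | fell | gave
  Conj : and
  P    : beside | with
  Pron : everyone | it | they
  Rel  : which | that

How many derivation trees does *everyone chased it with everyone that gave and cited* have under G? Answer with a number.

6

Two of the 6 distinct bracketings:
[S [NP [Pron everyone]] [VP [V chased] [NP [NP [Pron it]] [PP [P with] [NP [NP [Pron everyone]] [RelC [Rel that] [VP [VP [V gave]] [Conj and] [VP [V cited]]]]]]]]]
[S [NP [Pron everyone]] [VP [V chased] [NP [NP [NP [Pron it]] [PP [P with] [NP [Pron everyone]]]] [RelC [Rel that] [VP [VP [V gave]] [Conj and] [VP [V cited]]]]]]]
The trees differ in how a recursive rule is bracketed over the same span.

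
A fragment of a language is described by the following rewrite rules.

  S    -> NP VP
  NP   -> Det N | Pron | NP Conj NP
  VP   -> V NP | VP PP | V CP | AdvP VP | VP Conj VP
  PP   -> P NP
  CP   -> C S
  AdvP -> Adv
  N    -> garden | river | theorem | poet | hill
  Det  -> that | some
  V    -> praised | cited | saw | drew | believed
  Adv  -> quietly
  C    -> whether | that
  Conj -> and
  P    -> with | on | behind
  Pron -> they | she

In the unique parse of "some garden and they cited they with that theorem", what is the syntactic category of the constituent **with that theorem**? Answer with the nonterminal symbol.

PP

S
  NP
    NP
      Det: some
      N: garden
    Conj: and
    NP
      Pron: they
  VP
    VP
      V: cited
      NP
        Pron: they
    PP
      P: with
      NP
        Det: that
        N: theorem
The span 'with that theorem' is the PP node built by PP → P NP.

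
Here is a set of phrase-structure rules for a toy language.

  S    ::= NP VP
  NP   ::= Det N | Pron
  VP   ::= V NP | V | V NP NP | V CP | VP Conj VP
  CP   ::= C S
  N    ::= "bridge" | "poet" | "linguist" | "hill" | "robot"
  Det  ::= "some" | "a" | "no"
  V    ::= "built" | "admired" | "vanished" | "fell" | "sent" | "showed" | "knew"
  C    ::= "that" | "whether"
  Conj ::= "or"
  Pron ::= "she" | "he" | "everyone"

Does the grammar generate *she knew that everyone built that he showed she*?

Grammatical

[S [NP [Pron she]] [VP [V knew] [CP [C that] [S [NP [Pron everyone]] [VP [V built] [CP [C that] [S [NP [Pron he]] [VP [V showed] [NP [Pron she]]]]]]]]]]
The bracketing above is licensed at every node by one of the given productions, with S at the root.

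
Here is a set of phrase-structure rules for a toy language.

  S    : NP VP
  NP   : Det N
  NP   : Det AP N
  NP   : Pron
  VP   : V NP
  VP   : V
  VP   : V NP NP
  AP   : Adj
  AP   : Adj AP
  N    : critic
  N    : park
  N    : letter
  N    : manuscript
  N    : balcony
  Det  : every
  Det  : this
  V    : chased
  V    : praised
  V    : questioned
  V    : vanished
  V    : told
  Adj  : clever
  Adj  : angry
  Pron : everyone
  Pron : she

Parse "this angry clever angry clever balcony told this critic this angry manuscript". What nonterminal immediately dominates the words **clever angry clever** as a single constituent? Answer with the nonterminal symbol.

AP

[S [NP [Det this] [AP [Adj angry] [AP [Adj clever] [AP [Adj angry] [AP [Adj clever]]]]] [N balcony]] [VP [V told] [NP [Det this] [N critic]] [NP [Det this] [AP [Adj angry]] [N manuscript]]]]
The span 'clever angry clever' is the AP node built by AP → Adj AP.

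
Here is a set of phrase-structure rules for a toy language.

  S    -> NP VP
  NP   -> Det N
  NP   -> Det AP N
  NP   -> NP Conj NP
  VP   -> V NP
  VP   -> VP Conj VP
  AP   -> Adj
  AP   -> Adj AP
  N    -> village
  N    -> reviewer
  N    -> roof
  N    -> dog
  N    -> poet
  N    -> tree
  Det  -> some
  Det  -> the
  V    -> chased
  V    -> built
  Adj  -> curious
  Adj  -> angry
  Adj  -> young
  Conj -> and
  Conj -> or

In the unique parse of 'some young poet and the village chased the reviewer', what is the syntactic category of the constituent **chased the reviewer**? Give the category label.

VP

[S [NP [NP [Det some] [AP [Adj young]] [N poet]] [Conj and] [NP [Det the] [N village]]] [VP [V chased] [NP [Det the] [N reviewer]]]]
The span 'chased the reviewer' is the VP node built by VP → V NP.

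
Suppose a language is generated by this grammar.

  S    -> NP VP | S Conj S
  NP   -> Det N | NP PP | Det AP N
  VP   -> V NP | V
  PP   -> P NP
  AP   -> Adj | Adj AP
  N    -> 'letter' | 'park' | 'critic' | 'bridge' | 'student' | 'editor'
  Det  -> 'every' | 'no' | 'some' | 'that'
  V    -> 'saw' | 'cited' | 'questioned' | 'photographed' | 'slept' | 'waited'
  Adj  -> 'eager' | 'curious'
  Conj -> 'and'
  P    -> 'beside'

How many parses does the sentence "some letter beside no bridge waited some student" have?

[S [NP [NP [Det some] [N letter]] [PP [P beside] [NP [Det no] [N bridge]]]] [VP [V waited] [NP [Det some] [N student]]]]
No rule offers an alternative attachment or grouping for any span, so this is the only derivation.

1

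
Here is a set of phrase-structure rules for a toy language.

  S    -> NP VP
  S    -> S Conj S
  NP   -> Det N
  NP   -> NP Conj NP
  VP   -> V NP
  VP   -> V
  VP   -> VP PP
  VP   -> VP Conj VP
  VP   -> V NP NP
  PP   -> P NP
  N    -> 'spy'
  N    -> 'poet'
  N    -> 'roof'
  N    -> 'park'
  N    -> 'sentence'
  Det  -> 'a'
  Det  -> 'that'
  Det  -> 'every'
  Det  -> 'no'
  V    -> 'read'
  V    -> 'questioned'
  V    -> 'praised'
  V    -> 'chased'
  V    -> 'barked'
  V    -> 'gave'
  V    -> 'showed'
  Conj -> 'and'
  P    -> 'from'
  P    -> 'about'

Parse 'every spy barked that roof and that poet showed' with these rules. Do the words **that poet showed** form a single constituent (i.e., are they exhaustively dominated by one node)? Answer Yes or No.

[S [S [NP [Det every] [N spy]] [VP [V barked] [NP [Det that] [N roof]]]] [Conj and] [S [NP [Det that] [N poet]] [VP [V showed]]]]
The words 'that poet showed' are exhaustively dominated by a single S node (built by S → NP VP), so they form a constituent.

Yes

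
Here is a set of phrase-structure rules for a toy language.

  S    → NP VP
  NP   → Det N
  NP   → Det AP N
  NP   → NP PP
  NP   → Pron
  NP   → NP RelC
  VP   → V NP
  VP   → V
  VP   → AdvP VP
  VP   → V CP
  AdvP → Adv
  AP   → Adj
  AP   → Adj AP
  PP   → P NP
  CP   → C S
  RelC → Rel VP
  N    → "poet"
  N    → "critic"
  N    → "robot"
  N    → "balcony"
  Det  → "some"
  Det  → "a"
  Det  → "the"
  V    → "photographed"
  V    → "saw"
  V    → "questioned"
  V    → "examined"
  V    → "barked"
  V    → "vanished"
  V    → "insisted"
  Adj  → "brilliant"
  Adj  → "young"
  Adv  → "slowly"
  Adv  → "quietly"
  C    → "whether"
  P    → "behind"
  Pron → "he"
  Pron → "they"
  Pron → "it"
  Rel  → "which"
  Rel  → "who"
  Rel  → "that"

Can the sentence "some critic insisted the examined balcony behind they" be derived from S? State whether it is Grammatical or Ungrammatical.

A Det word can never sit immediately before a V word in any string this grammar generates, so the substring 'the examined' rules out a derivation.

Ungrammatical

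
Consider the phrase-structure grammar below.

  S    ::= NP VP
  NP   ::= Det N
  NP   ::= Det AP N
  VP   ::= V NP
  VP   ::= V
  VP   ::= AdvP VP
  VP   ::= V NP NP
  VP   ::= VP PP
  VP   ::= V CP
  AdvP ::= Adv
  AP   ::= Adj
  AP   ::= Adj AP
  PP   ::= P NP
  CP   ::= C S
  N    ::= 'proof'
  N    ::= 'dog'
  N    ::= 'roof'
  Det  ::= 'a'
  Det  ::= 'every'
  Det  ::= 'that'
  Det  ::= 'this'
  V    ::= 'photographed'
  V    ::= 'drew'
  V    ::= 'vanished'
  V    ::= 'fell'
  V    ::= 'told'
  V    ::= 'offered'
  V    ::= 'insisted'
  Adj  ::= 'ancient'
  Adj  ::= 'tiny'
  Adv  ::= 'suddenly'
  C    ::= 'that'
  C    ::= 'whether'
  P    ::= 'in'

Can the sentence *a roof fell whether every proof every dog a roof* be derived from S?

Ungrammatical

For S → NP VP, the only prefix that parses as NP is 'a roof', but the remainder 'fell whether every proof every dog a roof' is not a VP under these rules.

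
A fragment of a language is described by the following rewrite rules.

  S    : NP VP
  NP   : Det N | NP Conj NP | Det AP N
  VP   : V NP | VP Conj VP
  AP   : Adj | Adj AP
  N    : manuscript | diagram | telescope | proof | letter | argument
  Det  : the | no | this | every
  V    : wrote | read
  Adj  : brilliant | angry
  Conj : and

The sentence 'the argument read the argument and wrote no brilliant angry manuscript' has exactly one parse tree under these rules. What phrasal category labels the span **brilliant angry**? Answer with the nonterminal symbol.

AP

S
  NP
    Det: the
    N: argument
  VP
    VP
      V: read
      NP
        Det: the
        N: argument
    Conj: and
    VP
      V: wrote
      NP
        Det: no
        AP
          Adj: brilliant
          AP
            Adj: angry
        N: manuscript
The span 'brilliant angry' is the AP node built by AP → Adj AP.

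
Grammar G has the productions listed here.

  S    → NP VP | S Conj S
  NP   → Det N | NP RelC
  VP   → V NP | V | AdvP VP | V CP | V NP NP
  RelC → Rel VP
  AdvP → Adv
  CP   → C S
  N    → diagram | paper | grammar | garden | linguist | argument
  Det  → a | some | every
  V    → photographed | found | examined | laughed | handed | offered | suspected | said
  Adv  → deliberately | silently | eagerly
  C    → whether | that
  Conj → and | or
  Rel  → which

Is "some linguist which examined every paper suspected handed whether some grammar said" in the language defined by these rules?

For S → NP VP, every NP-prefix leaves a non-VP remainder: after 'some linguist' the remainder is not a VP; after 'some linguist which examined' the remainder is not a VP; after 'some linguist which examined every paper' the remainder is not a VP. The alternative S rule S → S Conj S likewise has no satisfying split.

Ungrammatical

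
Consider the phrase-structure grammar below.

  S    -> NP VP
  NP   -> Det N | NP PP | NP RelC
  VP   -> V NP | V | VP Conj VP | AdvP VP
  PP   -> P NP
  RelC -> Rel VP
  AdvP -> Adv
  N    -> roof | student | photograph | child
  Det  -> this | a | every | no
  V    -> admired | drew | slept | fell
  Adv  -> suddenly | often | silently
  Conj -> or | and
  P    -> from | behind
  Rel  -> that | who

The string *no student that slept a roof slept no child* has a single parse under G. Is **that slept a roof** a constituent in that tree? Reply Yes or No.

Yes

[S [NP [NP [Det no] [N student]] [RelC [Rel that] [VP [V slept] [NP [Det a] [N roof]]]]] [VP [V slept] [NP [Det no] [N child]]]]
The words 'that slept a roof' are exhaustively dominated by a single RelC node (built by RelC → Rel VP), so they form a constituent.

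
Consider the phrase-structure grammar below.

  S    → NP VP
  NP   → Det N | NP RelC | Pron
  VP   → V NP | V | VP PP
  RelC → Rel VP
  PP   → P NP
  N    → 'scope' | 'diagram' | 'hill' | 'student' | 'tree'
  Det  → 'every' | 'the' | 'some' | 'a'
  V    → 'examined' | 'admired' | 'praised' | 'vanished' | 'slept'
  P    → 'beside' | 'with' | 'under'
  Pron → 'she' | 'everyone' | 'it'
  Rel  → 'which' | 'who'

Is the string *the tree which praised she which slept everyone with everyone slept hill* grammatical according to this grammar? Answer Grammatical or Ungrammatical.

Ungrammatical

A V word can never sit immediately before an N word in any string this grammar generates, so the substring 'slept hill' rules out a derivation.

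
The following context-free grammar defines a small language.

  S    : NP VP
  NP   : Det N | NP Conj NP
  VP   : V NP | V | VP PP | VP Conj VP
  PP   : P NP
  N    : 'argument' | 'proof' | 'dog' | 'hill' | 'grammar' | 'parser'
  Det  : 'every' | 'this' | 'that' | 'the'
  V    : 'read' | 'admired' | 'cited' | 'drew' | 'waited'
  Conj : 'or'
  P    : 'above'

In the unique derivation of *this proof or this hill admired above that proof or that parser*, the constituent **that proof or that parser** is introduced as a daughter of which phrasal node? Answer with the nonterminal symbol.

S
  NP
    NP
      Det: this
      N: proof
    Conj: or
    NP
      Det: this
      N: hill
  VP
    VP
      V: admired
    PP
      P: above
      NP
        NP
          Det: that
          N: proof
        Conj: or
        NP
          Det: that
          N: parser
The span 'that proof or that parser' is the NP node built by NP → NP Conj NP.
Its mother is the PP built by PP → P NP.

PP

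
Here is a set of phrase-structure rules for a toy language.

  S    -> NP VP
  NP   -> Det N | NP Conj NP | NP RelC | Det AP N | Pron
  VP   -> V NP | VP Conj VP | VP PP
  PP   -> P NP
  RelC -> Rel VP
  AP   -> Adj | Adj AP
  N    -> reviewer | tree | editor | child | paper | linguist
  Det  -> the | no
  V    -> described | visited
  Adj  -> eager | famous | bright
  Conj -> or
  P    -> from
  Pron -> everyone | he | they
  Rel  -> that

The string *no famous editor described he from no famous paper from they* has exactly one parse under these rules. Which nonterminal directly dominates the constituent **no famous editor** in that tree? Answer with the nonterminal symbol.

[S [NP [Det no] [AP [Adj famous]] [N editor]] [VP [VP [VP [V described] [NP [Pron he]]] [PP [P from] [NP [Det no] [AP [Adj famous]] [N paper]]]] [PP [P from] [NP [Pron they]]]]]
The span 'no famous editor' is the NP node built by NP → Det AP N.
Its mother is the S built by S → NP VP.

S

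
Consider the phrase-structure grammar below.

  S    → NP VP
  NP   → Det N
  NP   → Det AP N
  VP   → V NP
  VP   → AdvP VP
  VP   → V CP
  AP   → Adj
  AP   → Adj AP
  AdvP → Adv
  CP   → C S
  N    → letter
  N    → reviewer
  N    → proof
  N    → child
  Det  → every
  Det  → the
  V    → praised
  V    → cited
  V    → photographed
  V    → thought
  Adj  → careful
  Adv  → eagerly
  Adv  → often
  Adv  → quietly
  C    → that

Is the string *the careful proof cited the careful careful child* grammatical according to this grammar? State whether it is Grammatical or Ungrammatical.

[S [NP [Det the] [AP [Adj careful]] [N proof]] [VP [V cited] [NP [Det the] [AP [Adj careful] [AP [Adj careful]]] [N child]]]]
Every word is introduced by a lexical rule and the phrasal rules combine the resulting categories into a single S.

Grammatical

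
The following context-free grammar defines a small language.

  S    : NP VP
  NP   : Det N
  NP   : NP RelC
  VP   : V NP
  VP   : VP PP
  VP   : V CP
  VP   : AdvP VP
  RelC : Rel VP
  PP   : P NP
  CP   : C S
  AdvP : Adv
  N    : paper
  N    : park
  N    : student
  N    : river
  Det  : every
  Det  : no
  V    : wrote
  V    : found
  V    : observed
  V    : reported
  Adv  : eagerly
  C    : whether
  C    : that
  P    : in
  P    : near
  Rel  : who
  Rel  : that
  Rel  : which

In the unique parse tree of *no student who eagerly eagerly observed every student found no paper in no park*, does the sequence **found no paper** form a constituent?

[S [NP [NP [Det no] [N student]] [RelC [Rel who] [VP [AdvP [Adv eagerly]] [VP [AdvP [Adv eagerly]] [VP [V observed] [NP [Det every] [N student]]]]]]] [VP [VP [V found] [NP [Det no] [N paper]]] [PP [P in] [NP [Det no] [N park]]]]]
The words 'found no paper' are exhaustively dominated by a single VP node (built by VP → V NP), so they form a constituent.

Yes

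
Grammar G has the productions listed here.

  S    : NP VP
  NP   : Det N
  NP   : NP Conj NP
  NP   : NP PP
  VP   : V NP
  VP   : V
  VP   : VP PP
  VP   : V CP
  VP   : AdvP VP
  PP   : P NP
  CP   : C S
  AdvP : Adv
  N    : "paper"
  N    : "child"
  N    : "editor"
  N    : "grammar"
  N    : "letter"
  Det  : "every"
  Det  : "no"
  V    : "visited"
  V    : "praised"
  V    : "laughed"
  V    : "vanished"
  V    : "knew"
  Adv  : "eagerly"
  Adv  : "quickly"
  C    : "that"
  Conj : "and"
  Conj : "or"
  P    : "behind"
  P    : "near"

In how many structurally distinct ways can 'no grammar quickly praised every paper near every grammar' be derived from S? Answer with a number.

3

Two of the 3 distinct bracketings:
[S [NP [Det no] [N grammar]] [VP [VP [AdvP [Adv quickly]] [VP [V praised] [NP [Det every] [N paper]]]] [PP [P near] [NP [Det every] [N grammar]]]]]
[S [NP [Det no] [N grammar]] [VP [AdvP [Adv quickly]] [VP [V praised] [NP [NP [Det every] [N paper]] [PP [P near] [NP [Det every] [N grammar]]]]]]]
The difference turns on whether NP → NP PP is used at the relevant span, versus an alternative expansion of NP.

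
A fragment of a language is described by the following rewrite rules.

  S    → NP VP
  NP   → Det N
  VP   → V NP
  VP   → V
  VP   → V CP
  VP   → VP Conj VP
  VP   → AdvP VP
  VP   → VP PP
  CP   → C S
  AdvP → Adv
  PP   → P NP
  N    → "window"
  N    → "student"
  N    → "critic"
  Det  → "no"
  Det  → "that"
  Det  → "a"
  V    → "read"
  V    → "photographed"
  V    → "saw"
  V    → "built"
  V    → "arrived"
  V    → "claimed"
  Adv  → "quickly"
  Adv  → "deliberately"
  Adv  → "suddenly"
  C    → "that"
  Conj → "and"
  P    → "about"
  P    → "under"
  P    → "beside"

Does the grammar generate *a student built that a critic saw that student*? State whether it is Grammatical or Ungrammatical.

Grammatical

S
  NP
    Det: a
    N: student
  VP
    V: built
    CP
      C: that
      S
        NP
          Det: a
          N: critic
        VP
          V: saw
          NP
            Det: that
            N: student
Each bracket corresponds to one application of a listed rule, so the string is derivable from S.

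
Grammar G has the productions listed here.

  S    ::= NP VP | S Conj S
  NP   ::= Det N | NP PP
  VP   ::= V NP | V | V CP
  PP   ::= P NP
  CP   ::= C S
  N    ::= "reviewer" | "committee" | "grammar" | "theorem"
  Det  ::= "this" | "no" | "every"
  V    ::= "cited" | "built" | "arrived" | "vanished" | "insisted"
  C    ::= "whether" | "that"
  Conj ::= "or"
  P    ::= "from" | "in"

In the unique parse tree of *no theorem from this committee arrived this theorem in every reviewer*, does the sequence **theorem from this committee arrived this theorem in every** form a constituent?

No

[S [NP [NP [Det no] [N theorem]] [PP [P from] [NP [Det this] [N committee]]]] [VP [V arrived] [NP [NP [Det this] [N theorem]] [PP [P in] [NP [Det every] [N reviewer]]]]]]
The smallest constituent containing 'theorem from this committee arrived this theorem in every' is the S spanning 'no theorem from this committee arrived this theorem in every reviewer'; no single node in the tree dominates exactly the given words.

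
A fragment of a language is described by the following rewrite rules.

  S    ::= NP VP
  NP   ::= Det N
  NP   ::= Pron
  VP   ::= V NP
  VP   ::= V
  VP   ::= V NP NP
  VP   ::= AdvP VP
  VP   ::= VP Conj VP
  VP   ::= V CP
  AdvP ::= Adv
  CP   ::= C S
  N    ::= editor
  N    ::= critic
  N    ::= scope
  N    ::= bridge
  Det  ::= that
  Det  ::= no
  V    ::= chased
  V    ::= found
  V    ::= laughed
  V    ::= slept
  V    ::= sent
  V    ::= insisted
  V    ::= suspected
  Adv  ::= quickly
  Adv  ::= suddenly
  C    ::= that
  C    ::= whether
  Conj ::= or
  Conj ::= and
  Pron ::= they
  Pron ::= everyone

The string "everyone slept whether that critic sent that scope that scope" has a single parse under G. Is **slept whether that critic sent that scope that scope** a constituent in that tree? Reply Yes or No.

[S [NP [Pron everyone]] [VP [V slept] [CP [C whether] [S [NP [Det that] [N critic]] [VP [V sent] [NP [Det that] [N scope]] [NP [Det that] [N scope]]]]]]]
The words 'slept whether that critic sent that scope that scope' are exhaustively dominated by a single VP node (built by VP → V CP), so they form a constituent.

Yes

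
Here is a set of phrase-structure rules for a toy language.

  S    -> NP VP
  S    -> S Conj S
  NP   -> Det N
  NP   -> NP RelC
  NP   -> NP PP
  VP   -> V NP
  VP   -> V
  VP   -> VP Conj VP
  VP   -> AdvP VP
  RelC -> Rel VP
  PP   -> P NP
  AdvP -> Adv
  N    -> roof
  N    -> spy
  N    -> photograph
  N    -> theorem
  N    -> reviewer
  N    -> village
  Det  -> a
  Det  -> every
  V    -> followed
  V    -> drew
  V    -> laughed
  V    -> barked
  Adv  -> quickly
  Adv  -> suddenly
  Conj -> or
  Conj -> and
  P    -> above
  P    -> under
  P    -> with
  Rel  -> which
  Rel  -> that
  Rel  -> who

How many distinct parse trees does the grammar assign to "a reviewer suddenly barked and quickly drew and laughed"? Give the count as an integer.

7

Two of the 7 distinct bracketings:
[S [NP [Det a] [N reviewer]] [VP [VP [AdvP [Adv suddenly]] [VP [V barked]]] [Conj and] [VP [VP [AdvP [Adv quickly]] [VP [V drew]]] [Conj and] [VP [V laughed]]]]]
[S [NP [Det a] [N reviewer]] [VP [VP [AdvP [Adv suddenly]] [VP [V barked]]] [Conj and] [VP [AdvP [Adv quickly]] [VP [VP [V drew]] [Conj and] [VP [V laughed]]]]]]
The trees differ in how a recursive rule is bracketed over the same span.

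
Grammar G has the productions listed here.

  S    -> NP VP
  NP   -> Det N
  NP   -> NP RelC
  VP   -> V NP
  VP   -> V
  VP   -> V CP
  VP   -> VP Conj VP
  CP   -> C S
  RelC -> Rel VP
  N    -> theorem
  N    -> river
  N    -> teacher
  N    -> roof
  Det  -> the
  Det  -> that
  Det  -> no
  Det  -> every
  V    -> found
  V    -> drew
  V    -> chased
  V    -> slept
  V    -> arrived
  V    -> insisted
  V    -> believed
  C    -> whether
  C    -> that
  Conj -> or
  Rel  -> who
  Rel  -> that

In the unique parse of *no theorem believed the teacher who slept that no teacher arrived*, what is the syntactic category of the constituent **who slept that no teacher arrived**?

RelC

[S [NP [Det no] [N theorem]] [VP [V believed] [NP [NP [Det the] [N teacher]] [RelC [Rel who] [VP [V slept] [CP [C that] [S [NP [Det no] [N teacher]] [VP [V arrived]]]]]]]]]
The span 'who slept that no teacher arrived' is the RelC node built by RelC → Rel VP.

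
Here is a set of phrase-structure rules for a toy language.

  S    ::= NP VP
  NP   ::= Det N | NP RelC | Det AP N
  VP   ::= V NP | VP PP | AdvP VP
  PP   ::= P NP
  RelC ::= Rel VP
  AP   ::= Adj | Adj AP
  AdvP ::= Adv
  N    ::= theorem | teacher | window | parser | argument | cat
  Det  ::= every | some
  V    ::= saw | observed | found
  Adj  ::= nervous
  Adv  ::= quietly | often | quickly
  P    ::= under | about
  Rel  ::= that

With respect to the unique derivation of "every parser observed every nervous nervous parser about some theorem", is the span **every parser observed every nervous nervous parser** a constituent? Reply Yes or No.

No

[S [NP [Det every] [N parser]] [VP [VP [V observed] [NP [Det every] [AP [Adj nervous] [AP [Adj nervous]]] [N parser]]] [PP [P about] [NP [Det some] [N theorem]]]]]
The smallest constituent containing 'every parser observed every nervous nervous parser' is the S spanning 'every parser observed every nervous nervous parser about some theorem'; no single node in the tree dominates exactly the given words.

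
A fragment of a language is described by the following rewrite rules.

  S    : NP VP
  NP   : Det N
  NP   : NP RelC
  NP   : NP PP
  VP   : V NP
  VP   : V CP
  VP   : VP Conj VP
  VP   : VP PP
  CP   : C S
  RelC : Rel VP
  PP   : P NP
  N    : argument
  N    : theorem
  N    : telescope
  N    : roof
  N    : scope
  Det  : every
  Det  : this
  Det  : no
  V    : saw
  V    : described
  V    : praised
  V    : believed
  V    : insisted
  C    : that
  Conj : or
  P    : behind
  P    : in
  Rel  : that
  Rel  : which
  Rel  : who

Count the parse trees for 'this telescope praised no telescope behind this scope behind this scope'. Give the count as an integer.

Two of the 5 distinct bracketings:
[S [NP [Det this] [N telescope]] [VP [V praised] [NP [NP [Det no] [N telescope]] [PP [P behind] [NP [NP [Det this] [N scope]] [PP [P behind] [NP [Det this] [N scope]]]]]]]]
[S [NP [Det this] [N telescope]] [VP [V praised] [NP [NP [NP [Det no] [N telescope]] [PP [P behind] [NP [Det this] [N scope]]]] [PP [P behind] [NP [Det this] [N scope]]]]]]
The trees differ in how a recursive rule is bracketed over the same span.

5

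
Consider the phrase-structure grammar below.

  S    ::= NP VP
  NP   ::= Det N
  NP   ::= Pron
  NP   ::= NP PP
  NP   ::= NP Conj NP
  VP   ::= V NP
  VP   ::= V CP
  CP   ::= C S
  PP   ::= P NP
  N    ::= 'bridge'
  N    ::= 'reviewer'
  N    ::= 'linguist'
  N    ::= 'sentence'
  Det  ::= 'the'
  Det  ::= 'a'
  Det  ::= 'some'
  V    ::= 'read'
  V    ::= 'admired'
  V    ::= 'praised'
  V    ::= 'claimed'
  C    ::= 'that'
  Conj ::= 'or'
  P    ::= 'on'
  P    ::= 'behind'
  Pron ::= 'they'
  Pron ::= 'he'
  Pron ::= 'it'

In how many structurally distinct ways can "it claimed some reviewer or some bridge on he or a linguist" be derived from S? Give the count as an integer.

5

Two of the 5 distinct bracketings:
[S [NP [Pron it]] [VP [V claimed] [NP [NP [NP [Det some] [N reviewer]] [Conj or] [NP [Det some] [N bridge]]] [PP [P on] [NP [NP [Pron he]] [Conj or] [NP [Det a] [N linguist]]]]]]]
[S [NP [Pron it]] [VP [V claimed] [NP [NP [Det some] [N reviewer]] [Conj or] [NP [NP [Det some] [N bridge]] [PP [P on] [NP [NP [Pron he]] [Conj or] [NP [Det a] [N linguist]]]]]]]]
The trees differ in how a recursive rule is bracketed over the same span.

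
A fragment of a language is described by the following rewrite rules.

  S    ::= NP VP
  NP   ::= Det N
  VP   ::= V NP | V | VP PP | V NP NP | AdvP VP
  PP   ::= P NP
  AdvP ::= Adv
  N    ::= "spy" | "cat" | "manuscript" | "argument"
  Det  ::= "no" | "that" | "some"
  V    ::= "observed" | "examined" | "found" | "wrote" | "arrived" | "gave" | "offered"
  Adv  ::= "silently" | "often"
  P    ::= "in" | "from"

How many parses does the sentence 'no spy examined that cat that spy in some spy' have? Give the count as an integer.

[S [NP [Det no] [N spy]] [VP [VP [V examined] [NP [Det that] [N cat]] [NP [Det that] [N spy]]] [PP [P in] [NP [Det some] [N spy]]]]]
No rule offers an alternative attachment or grouping for any span, so this is the only derivation.

1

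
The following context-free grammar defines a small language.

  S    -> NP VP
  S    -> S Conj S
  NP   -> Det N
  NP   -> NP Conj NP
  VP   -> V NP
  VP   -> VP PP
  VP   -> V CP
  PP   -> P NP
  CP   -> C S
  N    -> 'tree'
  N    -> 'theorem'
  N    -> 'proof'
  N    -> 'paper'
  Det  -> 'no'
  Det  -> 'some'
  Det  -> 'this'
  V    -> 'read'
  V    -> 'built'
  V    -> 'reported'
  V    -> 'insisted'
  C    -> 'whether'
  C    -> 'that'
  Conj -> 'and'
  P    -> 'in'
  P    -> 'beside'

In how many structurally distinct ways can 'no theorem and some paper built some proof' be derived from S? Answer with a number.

1

[S [NP [NP [Det no] [N theorem]] [Conj and] [NP [Det some] [N paper]]] [VP [V built] [NP [Det some] [N proof]]]]
No rule offers an alternative attachment or grouping for any span, so this is the only derivation.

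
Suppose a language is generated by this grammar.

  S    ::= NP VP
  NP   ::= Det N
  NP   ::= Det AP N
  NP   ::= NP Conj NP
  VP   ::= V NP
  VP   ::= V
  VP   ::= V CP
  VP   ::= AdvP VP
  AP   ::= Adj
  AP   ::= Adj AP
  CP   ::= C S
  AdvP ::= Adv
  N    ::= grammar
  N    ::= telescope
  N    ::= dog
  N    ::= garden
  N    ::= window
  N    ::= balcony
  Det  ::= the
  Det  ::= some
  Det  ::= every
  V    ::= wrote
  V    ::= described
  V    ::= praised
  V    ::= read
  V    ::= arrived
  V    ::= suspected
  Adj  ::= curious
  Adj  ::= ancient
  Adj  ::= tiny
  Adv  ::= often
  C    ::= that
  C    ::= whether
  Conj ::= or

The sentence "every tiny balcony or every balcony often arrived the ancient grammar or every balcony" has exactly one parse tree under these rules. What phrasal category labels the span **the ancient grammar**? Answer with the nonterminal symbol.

[S [NP [NP [Det every] [AP [Adj tiny]] [N balcony]] [Conj or] [NP [Det every] [N balcony]]] [VP [AdvP [Adv often]] [VP [V arrived] [NP [NP [Det the] [AP [Adj ancient]] [N grammar]] [Conj or] [NP [Det every] [N balcony]]]]]]
The span 'the ancient grammar' is the NP node built by NP → Det AP N.

NP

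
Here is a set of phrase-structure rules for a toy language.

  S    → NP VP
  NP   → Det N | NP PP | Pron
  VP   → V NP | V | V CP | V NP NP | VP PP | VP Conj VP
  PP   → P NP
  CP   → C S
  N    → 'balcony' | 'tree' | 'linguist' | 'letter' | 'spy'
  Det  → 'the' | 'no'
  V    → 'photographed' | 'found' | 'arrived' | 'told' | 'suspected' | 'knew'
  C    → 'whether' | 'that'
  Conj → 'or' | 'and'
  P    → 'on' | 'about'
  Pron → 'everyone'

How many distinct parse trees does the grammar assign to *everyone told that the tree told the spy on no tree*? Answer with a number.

3

Two of the 3 distinct bracketings:
[S [NP [Pron everyone]] [VP [V told] [CP [C that] [S [NP [Det the] [N tree]] [VP [V told] [NP [NP [Det the] [N spy]] [PP [P on] [NP [Det no] [N tree]]]]]]]]]
[S [NP [Pron everyone]] [VP [V told] [CP [C that] [S [NP [Det the] [N tree]] [VP [VP [V told] [NP [Det the] [N spy]]] [PP [P on] [NP [Det no] [N tree]]]]]]]]
The difference turns on whether NP → NP PP is used at the relevant span, versus an alternative expansion of NP.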